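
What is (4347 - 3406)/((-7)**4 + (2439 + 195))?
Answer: 941/5035 ≈ 0.18689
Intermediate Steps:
(4347 - 3406)/((-7)**4 + (2439 + 195)) = 941/(2401 + 2634) = 941/5035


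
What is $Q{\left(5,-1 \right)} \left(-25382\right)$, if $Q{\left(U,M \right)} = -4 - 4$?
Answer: $203056$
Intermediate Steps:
$Q{\left(U,M \right)} = -8$ ($Q{\left(U,M \right)} = -4 - 4 = -8$)
$Q{\left(5,-1 \right)} \left(-25382\right) = \left(-8\right) \left(-25382\right) = 203056$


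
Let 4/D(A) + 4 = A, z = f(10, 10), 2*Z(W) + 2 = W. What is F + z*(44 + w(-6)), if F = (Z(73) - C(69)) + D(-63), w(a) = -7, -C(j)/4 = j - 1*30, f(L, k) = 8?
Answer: 65317/134 ≈ 487.44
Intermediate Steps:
Z(W) = -1 + W/2
z = 8
C(j) = 120 - 4*j (C(j) = -4*(j - 1*30) = -4*(j - 30) = -4*(-30 + j) = 120 - 4*j)
D(A) = 4/(-4 + A)
F = 25653/134 (F = ((-1 + (½)*73) - (120 - 4*69)) + 4/(-4 - 63) = ((-1 + 73/2) - (120 - 276)) + 4/(-67) = (71/2 - 1*(-156)) + 4*(-1/67) = (71/2 + 156) - 4/67 = 383/2 - 4/67 = 25653/134 ≈ 191.44)
F + z*(44 + w(-6)) = 25653/134 + 8*(44 - 7) = 25653/134 + 8*37 = 25653/134 + 296 = 65317/134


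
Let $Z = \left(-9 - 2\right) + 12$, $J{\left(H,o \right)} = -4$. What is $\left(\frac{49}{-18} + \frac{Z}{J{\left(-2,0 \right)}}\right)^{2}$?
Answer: $\frac{11449}{1296} \approx 8.8341$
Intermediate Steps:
$Z = 1$ ($Z = -11 + 12 = 1$)
$\left(\frac{49}{-18} + \frac{Z}{J{\left(-2,0 \right)}}\right)^{2} = \left(\frac{49}{-18} + 1 \frac{1}{-4}\right)^{2} = \left(49 \left(- \frac{1}{18}\right) + 1 \left(- \frac{1}{4}\right)\right)^{2} = \left(- \frac{49}{18} - \frac{1}{4}\right)^{2} = \left(- \frac{107}{36}\right)^{2} = \frac{11449}{1296}$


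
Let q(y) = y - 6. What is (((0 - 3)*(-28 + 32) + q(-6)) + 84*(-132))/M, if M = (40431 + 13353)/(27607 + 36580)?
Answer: -29718581/2241 ≈ -13261.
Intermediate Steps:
q(y) = -6 + y
M = 53784/64187 ≈ 0.83793
(((0 - 3)*(-28 + 32) + q(-6)) + 84*(-132))/M = (((0 - 3)*(-28 + 32) + (-6 - 6)) + 84*(-132))/(53784/64187) = ((-3*4 - 12) - 11088)*(64187/53784) = ((-12 - 12) - 11088)*(64187/53784) = (-24 - 11088)*(64187/53784) = -11112*64187/53784 = -29718581/2241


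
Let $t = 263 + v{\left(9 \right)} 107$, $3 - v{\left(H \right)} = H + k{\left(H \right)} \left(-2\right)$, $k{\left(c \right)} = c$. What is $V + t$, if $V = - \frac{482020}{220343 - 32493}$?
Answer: $\frac{29012193}{18785} \approx 1544.4$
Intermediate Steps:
$V = - \frac{48202}{18785}$ ($V = - \frac{482020}{187850} = \left(-482020\right) \frac{1}{187850} = - \frac{48202}{18785} \approx -2.566$)
$v{\left(H \right)} = 3 + H$ ($v{\left(H \right)} = 3 - \left(H + H \left(-2\right)\right) = 3 - \left(H - 2 H\right) = 3 - - H = 3 + H$)
$t = 1547$ ($t = 263 + \left(3 + 9\right) 107 = 263 + 12 \cdot 107 = 263 + 1284 = 1547$)
$V + t = - \frac{48202}{18785} + 1547 = \frac{29012193}{18785}$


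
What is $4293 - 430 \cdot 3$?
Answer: $3003$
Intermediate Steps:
$4293 - 430 \cdot 3 = 4293 - 1290 = 3003$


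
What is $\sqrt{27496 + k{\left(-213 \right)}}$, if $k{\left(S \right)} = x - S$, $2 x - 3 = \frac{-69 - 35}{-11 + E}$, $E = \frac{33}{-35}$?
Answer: $\frac{3 \sqrt{538050018}}{418} \approx 166.48$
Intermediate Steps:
$E = - \frac{33}{35}$ ($E = 33 \left(- \frac{1}{35}\right) = - \frac{33}{35} \approx -0.94286$)
$x = \frac{2447}{418}$ ($x = \frac{3}{2} + \frac{\left(-69 - 35\right) \frac{1}{-11 - \frac{33}{35}}}{2} = \frac{3}{2} + \frac{\left(-104\right) \frac{1}{- \frac{418}{35}}}{2} = \frac{3}{2} + \frac{\left(-104\right) \left(- \frac{35}{418}\right)}{2} = \frac{3}{2} + \frac{1}{2} \cdot \frac{1820}{209} = \frac{3}{2} + \frac{910}{209} = \frac{2447}{418} \approx 5.8541$)
$k{\left(S \right)} = \frac{2447}{418} - S$
$\sqrt{27496 + k{\left(-213 \right)}} = \sqrt{27496 + \left(\frac{2447}{418} - -213\right)} = \sqrt{27496 + \left(\frac{2447}{418} + 213\right)} = \sqrt{27496 + \frac{91481}{418}} = \sqrt{\frac{11584809}{418}} = \frac{3 \sqrt{538050018}}{418}$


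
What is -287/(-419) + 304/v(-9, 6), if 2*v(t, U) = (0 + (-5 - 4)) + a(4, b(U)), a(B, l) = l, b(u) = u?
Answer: -253891/1257 ≈ -201.98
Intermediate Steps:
v(t, U) = -9/2 + U/2 (v(t, U) = ((0 + (-5 - 4)) + U)/2 = ((0 - 9) + U)/2 = (-9 + U)/2 = -9/2 + U/2)
-287/(-419) + 304/v(-9, 6) = -287/(-419) + 304/(-9/2 + (1/2)*6) = -287*(-1/419) + 304/(-9/2 + 3) = 287/419 + 304/(-3/2) = 287/419 + 304*(-2/3) = 287/419 - 608/3 = -253891/1257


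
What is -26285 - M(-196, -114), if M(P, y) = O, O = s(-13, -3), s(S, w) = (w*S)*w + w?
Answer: -26165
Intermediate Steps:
s(S, w) = w + S*w**2 (s(S, w) = (S*w)*w + w = S*w**2 + w = w + S*w**2)
O = -120 (O = -3*(1 - 13*(-3)) = -3*(1 + 39) = -3*40 = -120)
M(P, y) = -120
-26285 - M(-196, -114) = -26285 - 1*(-120) = -26285 + 120 = -26165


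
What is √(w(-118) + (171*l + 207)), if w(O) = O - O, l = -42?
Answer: 15*I*√31 ≈ 83.516*I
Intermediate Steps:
w(O) = 0
√(w(-118) + (171*l + 207)) = √(0 + (171*(-42) + 207)) = √(0 + (-7182 + 207)) = √(0 - 6975) = √(-6975) = 15*I*√31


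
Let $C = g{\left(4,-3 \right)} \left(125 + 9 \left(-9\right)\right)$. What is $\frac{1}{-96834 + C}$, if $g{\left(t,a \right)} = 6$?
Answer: $- \frac{1}{96570} \approx -1.0355 \cdot 10^{-5}$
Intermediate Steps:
$C = 264$ ($C = 6 \left(125 + 9 \left(-9\right)\right) = 6 \left(125 - 81\right) = 6 \cdot 44 = 264$)
$\frac{1}{-96834 + C} = \frac{1}{-96834 + 264} = \frac{1}{-96570} = - \frac{1}{96570}$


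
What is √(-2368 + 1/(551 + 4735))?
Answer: I*√66166167642/5286 ≈ 48.662*I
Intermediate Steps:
√(-2368 + 1/(551 + 4735)) = √(-2368 + 1/5286) = √(-12517247/5286) = I*√66166167642/5286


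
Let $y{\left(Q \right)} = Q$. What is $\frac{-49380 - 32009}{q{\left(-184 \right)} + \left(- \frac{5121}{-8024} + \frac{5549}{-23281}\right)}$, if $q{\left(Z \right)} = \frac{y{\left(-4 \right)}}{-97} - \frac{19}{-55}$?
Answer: $- \frac{2616561779237560}{25286770137} \approx -1.0348 \cdot 10^{5}$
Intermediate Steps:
$q{\left(Z \right)} = \frac{2063}{5335}$ ($q{\left(Z \right)} = - \frac{4}{-97} - \frac{19}{-55} = \left(-4\right) \left(- \frac{1}{97}\right) - - \frac{19}{55} = \frac{4}{97} + \frac{19}{55} = \frac{2063}{5335}$)
$\frac{-49380 - 32009}{q{\left(-184 \right)} + \left(- \frac{5121}{-8024} + \frac{5549}{-23281}\right)} = \frac{-49380 - 32009}{\frac{2063}{5335} + \left(- \frac{5121}{-8024} + \frac{5549}{-23281}\right)} = - \frac{81389}{\frac{2063}{5335} + \left(\left(-5121\right) \left(- \frac{1}{8024}\right) + 5549 \left(- \frac{1}{23281}\right)\right)} = - \frac{81389}{\frac{2063}{5335} + \left(\frac{5121}{8024} - \frac{179}{751}\right)} = - \frac{81389}{\frac{2063}{5335} + \frac{2409575}{6026024}} = - \frac{81389}{\frac{25286770137}{32148838040}} = \left(-81389\right) \frac{32148838040}{25286770137} = - \frac{2616561779237560}{25286770137}$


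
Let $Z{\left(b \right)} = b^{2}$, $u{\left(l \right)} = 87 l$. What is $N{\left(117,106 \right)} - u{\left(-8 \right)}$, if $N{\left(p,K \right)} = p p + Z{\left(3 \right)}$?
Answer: $14394$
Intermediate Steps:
$N{\left(p,K \right)} = 9 + p^{2}$ ($N{\left(p,K \right)} = p p + 3^{2} = p^{2} + 9 = 9 + p^{2}$)
$N{\left(117,106 \right)} - u{\left(-8 \right)} = \left(9 + 117^{2}\right) - 87 \left(-8\right) = \left(9 + 13689\right) - -696 = 13698 + 696 = 14394$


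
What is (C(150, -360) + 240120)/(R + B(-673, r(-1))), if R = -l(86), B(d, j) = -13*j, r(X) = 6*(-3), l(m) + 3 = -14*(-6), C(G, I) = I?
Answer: 26640/17 ≈ 1567.1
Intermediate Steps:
l(m) = 81 (l(m) = -3 - 14*(-6) = -3 + 84 = 81)
r(X) = -18
R = -81 (R = -1*81 = -81)
(C(150, -360) + 240120)/(R + B(-673, r(-1))) = (-360 + 240120)/(-81 - 13*(-18)) = 239760/(-81 + 234) = 239760/153 = 239760*(1/153) = 26640/17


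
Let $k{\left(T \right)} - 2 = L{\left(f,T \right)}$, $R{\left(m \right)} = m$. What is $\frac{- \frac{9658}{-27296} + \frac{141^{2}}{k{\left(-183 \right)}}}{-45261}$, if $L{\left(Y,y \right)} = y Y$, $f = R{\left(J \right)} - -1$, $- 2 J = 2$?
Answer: $- \frac{135672773}{617722128} \approx -0.21963$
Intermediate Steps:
$J = -1$ ($J = \left(- \frac{1}{2}\right) 2 = -1$)
$f = 0$ ($f = -1 - -1 = -1 + 1 = 0$)
$L{\left(Y,y \right)} = Y y$
$k{\left(T \right)} = 2$ ($k{\left(T \right)} = 2 + 0 T = 2 + 0 = 2$)
$\frac{- \frac{9658}{-27296} + \frac{141^{2}}{k{\left(-183 \right)}}}{-45261} = \frac{- \frac{9658}{-27296} + \frac{141^{2}}{2}}{-45261} = \left(\left(-9658\right) \left(- \frac{1}{27296}\right) + 19881 \cdot \frac{1}{2}\right) \left(- \frac{1}{45261}\right) = \left(\frac{4829}{13648} + \frac{19881}{2}\right) \left(- \frac{1}{45261}\right) = \frac{135672773}{13648} \left(- \frac{1}{45261}\right) = - \frac{135672773}{617722128}$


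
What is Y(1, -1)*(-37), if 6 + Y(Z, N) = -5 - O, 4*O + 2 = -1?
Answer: 1517/4 ≈ 379.25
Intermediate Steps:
O = -¾ (O = -½ + (¼)*(-1) = -½ - ¼ = -¾ ≈ -0.75000)
Y(Z, N) = -41/4 (Y(Z, N) = -6 + (-5 - 1*(-¾)) = -6 + (-5 + ¾) = -6 - 17/4 = -41/4)
Y(1, -1)*(-37) = -41/4*(-37) = 1517/4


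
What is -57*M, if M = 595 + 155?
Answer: -42750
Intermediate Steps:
M = 750
-57*M = -57*750 = -42750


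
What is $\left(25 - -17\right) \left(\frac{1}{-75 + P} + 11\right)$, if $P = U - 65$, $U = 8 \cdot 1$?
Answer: $\frac{10157}{22} \approx 461.68$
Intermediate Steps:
$U = 8$
$P = -57$ ($P = 8 - 65 = -57$)
$\left(25 - -17\right) \left(\frac{1}{-75 + P} + 11\right) = \left(25 - -17\right) \left(\frac{1}{-75 - 57} + 11\right) = \left(25 + 17\right) \left(\frac{1}{-132} + 11\right) = 42 \left(- \frac{1}{132} + 11\right) = 42 \cdot \frac{1451}{132} = \frac{10157}{22}$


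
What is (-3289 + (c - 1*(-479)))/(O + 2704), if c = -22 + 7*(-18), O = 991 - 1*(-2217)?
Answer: -1479/2956 ≈ -0.50034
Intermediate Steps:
O = 3208 (O = 991 + 2217 = 3208)
c = -148 (c = -22 - 126 = -148)
(-3289 + (c - 1*(-479)))/(O + 2704) = (-3289 + (-148 - 1*(-479)))/(3208 + 2704) = (-3289 + (-148 + 479))/5912 = (-3289 + 331)*(1/5912) = -2958*1/5912 = -1479/2956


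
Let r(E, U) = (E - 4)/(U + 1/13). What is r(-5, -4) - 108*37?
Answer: -67893/17 ≈ -3993.7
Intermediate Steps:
r(E, U) = (-4 + E)/(1/13 + U) (r(E, U) = (-4 + E)/(U + 1*(1/13)) = (-4 + E)/(U + 1/13) = (-4 + E)/(1/13 + U))
r(-5, -4) - 108*37 = 13*(-4 - 5)/(1 + 13*(-4)) - 108*37 = 13*(-9)/(1 - 52) - 3996 = 13*(-9)/(-51) - 3996 = 13*(-1/51)*(-9) - 3996 = 39/17 - 3996 = -67893/17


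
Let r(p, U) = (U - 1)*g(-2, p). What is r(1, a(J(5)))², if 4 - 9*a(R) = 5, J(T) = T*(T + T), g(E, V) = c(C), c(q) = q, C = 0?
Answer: 0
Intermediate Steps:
g(E, V) = 0
J(T) = 2*T² (J(T) = T*(2*T) = 2*T²)
a(R) = -⅑ (a(R) = 4/9 - ⅑*5 = 4/9 - 5/9 = -⅑)
r(p, U) = 0 (r(p, U) = (U - 1)*0 = (-1 + U)*0 = 0)
r(1, a(J(5)))² = 0² = 0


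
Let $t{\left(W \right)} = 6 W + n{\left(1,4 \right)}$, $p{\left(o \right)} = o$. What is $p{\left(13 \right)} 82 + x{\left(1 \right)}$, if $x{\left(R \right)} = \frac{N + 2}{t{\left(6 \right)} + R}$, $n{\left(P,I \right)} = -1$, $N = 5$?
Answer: $\frac{38383}{36} \approx 1066.2$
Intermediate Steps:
$t{\left(W \right)} = -1 + 6 W$ ($t{\left(W \right)} = 6 W - 1 = -1 + 6 W$)
$x{\left(R \right)} = \frac{7}{35 + R}$ ($x{\left(R \right)} = \frac{5 + 2}{\left(-1 + 6 \cdot 6\right) + R} = \frac{7}{\left(-1 + 36\right) + R} = \frac{7}{35 + R}$)
$p{\left(13 \right)} 82 + x{\left(1 \right)} = 13 \cdot 82 + \frac{7}{35 + 1} = 1066 + \frac{7}{36} = \frac{38383}{36}$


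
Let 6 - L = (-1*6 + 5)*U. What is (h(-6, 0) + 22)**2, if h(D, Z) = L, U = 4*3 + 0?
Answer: 1600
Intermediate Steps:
U = 12 (U = 12 + 0 = 12)
L = 18 (L = 6 - (-1*6 + 5)*12 = 6 - (-6 + 5)*12 = 6 - (-1)*12 = 6 - 1*(-12) = 6 + 12 = 18)
h(D, Z) = 18
(h(-6, 0) + 22)**2 = (18 + 22)**2 = 40**2 = 1600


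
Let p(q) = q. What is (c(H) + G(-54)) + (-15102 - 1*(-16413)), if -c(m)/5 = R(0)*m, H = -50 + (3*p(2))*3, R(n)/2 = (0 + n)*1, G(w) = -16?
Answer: 1295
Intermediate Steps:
R(n) = 2*n (R(n) = 2*((0 + n)*1) = 2*(n*1) = 2*n)
H = -32 (H = -50 + (3*2)*3 = -50 + 6*3 = -50 + 18 = -32)
c(m) = 0 (c(m) = -5*2*0*m = -0*m = -5*0 = 0)
(c(H) + G(-54)) + (-15102 - 1*(-16413)) = (0 - 16) + (-15102 - 1*(-16413)) = -16 + (-15102 + 16413) = -16 + 1311 = 1295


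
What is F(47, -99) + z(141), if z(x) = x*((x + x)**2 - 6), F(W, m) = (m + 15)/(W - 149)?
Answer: 190604660/17 ≈ 1.1212e+7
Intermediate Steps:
F(W, m) = (15 + m)/(-149 + W)
z(x) = x*(-6 + 4*x**2) (z(x) = x*((2*x)**2 - 6) = x*(4*x**2 - 6) = x*(-6 + 4*x**2))
F(47, -99) + z(141) = (15 - 99)/(-149 + 47) + (-6*141 + 4*141**3) = -84/(-102) + (-846 + 4*2803221) = -1/102*(-84) + (-846 + 11212884) = 14/17 + 11212038 = 190604660/17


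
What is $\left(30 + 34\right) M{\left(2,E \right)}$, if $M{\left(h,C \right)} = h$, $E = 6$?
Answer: $128$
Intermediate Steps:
$\left(30 + 34\right) M{\left(2,E \right)} = \left(30 + 34\right) 2 = 64 \cdot 2 = 128$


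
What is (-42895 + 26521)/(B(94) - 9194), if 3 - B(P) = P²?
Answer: 5458/6009 ≈ 0.90830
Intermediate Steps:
B(P) = 3 - P²
(-42895 + 26521)/(B(94) - 9194) = (-42895 + 26521)/((3 - 1*94²) - 9194) = -16374/((3 - 1*8836) - 9194) = -16374/((3 - 8836) - 9194) = -16374/(-8833 - 9194) = -16374/(-18027) = -16374*(-1/18027) = 5458/6009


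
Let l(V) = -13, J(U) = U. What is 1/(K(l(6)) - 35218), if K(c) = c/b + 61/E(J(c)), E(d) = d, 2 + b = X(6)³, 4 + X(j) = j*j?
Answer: -425958/15003387739 ≈ -2.8391e-5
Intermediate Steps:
X(j) = -4 + j² (X(j) = -4 + j*j = -4 + j²)
b = 32766 (b = -2 + (-4 + 6²)³ = -2 + (-4 + 36)³ = -2 + 32³ = -2 + 32768 = 32766)
K(c) = 61/c + c/32766 (K(c) = c/32766 + 61/c = 61/c + c/32766)
1/(K(l(6)) - 35218) = 1/((61/(-13) + (1/32766)*(-13)) - 35218) = 1/((61*(-1/13) - 13/32766) - 35218) = 1/((-61/13 - 13/32766) - 35218) = 1/(-1998895/425958 - 35218) = 1/(-15003387739/425958) = -425958/15003387739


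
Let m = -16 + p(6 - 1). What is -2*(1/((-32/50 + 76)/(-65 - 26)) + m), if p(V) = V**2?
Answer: -14681/942 ≈ -15.585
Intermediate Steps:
m = 9 (m = -16 + (6 - 1)**2 = -16 + 5**2 = -16 + 25 = 9)
-2*(1/((-32/50 + 76)/(-65 - 26)) + m) = -2*(1/((-32/50 + 76)/(-65 - 26)) + 9) = -2*(1/((-32*1/50 + 76)/(-91)) + 9) = -2*(1/((-16/25 + 76)*(-1/91)) + 9) = -2*(1/((1884/25)*(-1/91)) + 9) = -2*(1/(-1884/2275) + 9) = -2*(-2275/1884 + 9) = -2*14681/1884 = -14681/942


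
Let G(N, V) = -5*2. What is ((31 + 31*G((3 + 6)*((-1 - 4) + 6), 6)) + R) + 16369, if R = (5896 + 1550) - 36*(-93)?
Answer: 26884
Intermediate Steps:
G(N, V) = -10
R = 10794 (R = 7446 + 3348 = 10794)
((31 + 31*G((3 + 6)*((-1 - 4) + 6), 6)) + R) + 16369 = ((31 + 31*(-10)) + 10794) + 16369 = ((31 - 310) + 10794) + 16369 = (-279 + 10794) + 16369 = 10515 + 16369 = 26884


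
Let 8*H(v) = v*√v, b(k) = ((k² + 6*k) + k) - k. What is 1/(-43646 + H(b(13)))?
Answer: -2793344/121903223001 - 1976*√247/121903223001 ≈ -2.3169e-5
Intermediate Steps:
b(k) = k² + 6*k (b(k) = (k² + 7*k) - k = k² + 6*k)
H(v) = v^(3/2)/8 (H(v) = (v*√v)/8 = v^(3/2)/8)
1/(-43646 + H(b(13))) = 1/(-43646 + (13*(6 + 13))^(3/2)/8) = 1/(-43646 + (13*19)^(3/2)/8) = 1/(-43646 + 247^(3/2)/8) = 1/(-43646 + (247*√247)/8) = 1/(-43646 + 247*√247/8)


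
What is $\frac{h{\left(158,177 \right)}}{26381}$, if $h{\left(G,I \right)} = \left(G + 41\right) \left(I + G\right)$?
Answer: $\frac{66665}{26381} \approx 2.527$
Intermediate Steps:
$h{\left(G,I \right)} = \left(41 + G\right) \left(G + I\right)$
$\frac{h{\left(158,177 \right)}}{26381} = \frac{158^{2} + 41 \cdot 158 + 41 \cdot 177 + 158 \cdot 177}{26381} = \left(24964 + 6478 + 7257 + 27966\right) \frac{1}{26381} = 66665 \cdot \frac{1}{26381} = \frac{66665}{26381}$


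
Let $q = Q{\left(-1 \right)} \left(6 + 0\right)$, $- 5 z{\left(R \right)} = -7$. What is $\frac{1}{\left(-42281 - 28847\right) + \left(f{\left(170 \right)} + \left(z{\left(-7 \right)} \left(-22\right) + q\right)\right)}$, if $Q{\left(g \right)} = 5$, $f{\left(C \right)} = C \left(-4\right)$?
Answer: $- \frac{5}{359044} \approx -1.3926 \cdot 10^{-5}$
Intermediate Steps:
$f{\left(C \right)} = - 4 C$
$z{\left(R \right)} = \frac{7}{5}$ ($z{\left(R \right)} = \left(- \frac{1}{5}\right) \left(-7\right) = \frac{7}{5}$)
$q = 30$ ($q = 5 \left(6 + 0\right) = 5 \cdot 6 = 30$)
$\frac{1}{\left(-42281 - 28847\right) + \left(f{\left(170 \right)} + \left(z{\left(-7 \right)} \left(-22\right) + q\right)\right)} = \frac{1}{\left(-42281 - 28847\right) + \left(\left(-4\right) 170 + \left(\frac{7}{5} \left(-22\right) + 30\right)\right)} = \frac{1}{-71128 + \left(-680 + \left(- \frac{154}{5} + 30\right)\right)} = \frac{1}{-71128 - \frac{3404}{5}} = \frac{1}{- \frac{359044}{5}} = - \frac{5}{359044}$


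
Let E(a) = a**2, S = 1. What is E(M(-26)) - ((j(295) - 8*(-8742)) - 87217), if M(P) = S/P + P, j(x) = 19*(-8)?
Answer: 12243037/676 ≈ 18111.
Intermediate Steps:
j(x) = -152
M(P) = P + 1/P (M(P) = 1/P + P = P + 1/P)
E(M(-26)) - ((j(295) - 8*(-8742)) - 87217) = (-26 + 1/(-26))**2 - ((-152 - 8*(-8742)) - 87217) = (-26 - 1/26)**2 - ((-152 + 69936) - 87217) = (-677/26)**2 - (69784 - 87217) = 458329/676 - 1*(-17433) = 458329/676 + 17433 = 12243037/676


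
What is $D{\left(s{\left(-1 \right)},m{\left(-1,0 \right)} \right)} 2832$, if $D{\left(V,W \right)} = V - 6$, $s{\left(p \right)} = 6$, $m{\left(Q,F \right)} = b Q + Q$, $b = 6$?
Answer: $0$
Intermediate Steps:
$m{\left(Q,F \right)} = 7 Q$ ($m{\left(Q,F \right)} = 6 Q + Q = 7 Q$)
$D{\left(V,W \right)} = -6 + V$
$D{\left(s{\left(-1 \right)},m{\left(-1,0 \right)} \right)} 2832 = \left(-6 + 6\right) 2832 = 0 \cdot 2832 = 0$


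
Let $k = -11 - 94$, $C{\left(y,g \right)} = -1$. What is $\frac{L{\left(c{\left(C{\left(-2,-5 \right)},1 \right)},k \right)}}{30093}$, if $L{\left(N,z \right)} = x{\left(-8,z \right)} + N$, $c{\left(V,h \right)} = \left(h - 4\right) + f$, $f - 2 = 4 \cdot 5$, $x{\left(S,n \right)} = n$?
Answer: $- \frac{86}{30093} \approx -0.0028578$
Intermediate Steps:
$f = 22$ ($f = 2 + 4 \cdot 5 = 2 + 20 = 22$)
$c{\left(V,h \right)} = 18 + h$ ($c{\left(V,h \right)} = \left(h - 4\right) + 22 = \left(-4 + h\right) + 22 = 18 + h$)
$k = -105$ ($k = -11 - 94 = -105$)
$L{\left(N,z \right)} = N + z$ ($L{\left(N,z \right)} = z + N = N + z$)
$\frac{L{\left(c{\left(C{\left(-2,-5 \right)},1 \right)},k \right)}}{30093} = \frac{\left(18 + 1\right) - 105}{30093} = \left(19 - 105\right) \frac{1}{30093} = \left(-86\right) \frac{1}{30093} = - \frac{86}{30093}$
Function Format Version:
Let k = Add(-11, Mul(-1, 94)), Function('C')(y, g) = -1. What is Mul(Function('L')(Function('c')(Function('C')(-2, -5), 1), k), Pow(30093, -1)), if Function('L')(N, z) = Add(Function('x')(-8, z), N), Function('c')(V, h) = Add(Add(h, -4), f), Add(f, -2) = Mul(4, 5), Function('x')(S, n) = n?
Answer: Rational(-86, 30093) ≈ -0.0028578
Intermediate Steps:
f = 22 (f = Add(2, Mul(4, 5)) = Add(2, 20) = 22)
Function('c')(V, h) = Add(18, h) (Function('c')(V, h) = Add(Add(h, -4), 22) = Add(Add(-4, h), 22) = Add(18, h))
k = -105 (k = Add(-11, -94) = -105)
Function('L')(N, z) = Add(N, z) (Function('L')(N, z) = Add(z, N) = Add(N, z))
Mul(Function('L')(Function('c')(Function('C')(-2, -5), 1), k), Pow(30093, -1)) = Mul(Add(Add(18, 1), -105), Pow(30093, -1)) = Mul(Add(19, -105), Rational(1, 30093)) = Mul(-86, Rational(1, 30093)) = Rational(-86, 30093)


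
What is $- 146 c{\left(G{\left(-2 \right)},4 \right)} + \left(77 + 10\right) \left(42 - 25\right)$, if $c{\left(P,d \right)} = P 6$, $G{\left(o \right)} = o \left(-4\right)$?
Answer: $-5529$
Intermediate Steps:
$G{\left(o \right)} = - 4 o$
$c{\left(P,d \right)} = 6 P$
$- 146 c{\left(G{\left(-2 \right)},4 \right)} + \left(77 + 10\right) \left(42 - 25\right) = - 146 \cdot 6 \left(\left(-4\right) \left(-2\right)\right) + \left(77 + 10\right) \left(42 - 25\right) = - 146 \cdot 6 \cdot 8 + 87 \cdot 17 = \left(-146\right) 48 + 1479 = -7008 + 1479 = -5529$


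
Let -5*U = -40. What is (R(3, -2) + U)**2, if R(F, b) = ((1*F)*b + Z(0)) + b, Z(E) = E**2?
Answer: 0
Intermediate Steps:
U = 8 (U = -1/5*(-40) = 8)
R(F, b) = b + F*b (R(F, b) = ((1*F)*b + 0**2) + b = (F*b + 0) + b = F*b + b = b + F*b)
(R(3, -2) + U)**2 = (-2*(1 + 3) + 8)**2 = (-2*4 + 8)**2 = (-8 + 8)**2 = 0**2 = 0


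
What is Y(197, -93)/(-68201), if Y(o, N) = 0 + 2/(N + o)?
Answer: -1/3546452 ≈ -2.8197e-7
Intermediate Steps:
Y(o, N) = 2/(N + o) (Y(o, N) = 0 + 2/(N + o) = 2/(N + o))
Y(197, -93)/(-68201) = (2/(-93 + 197))/(-68201) = (2/104)*(-1/68201) = (2*(1/104))*(-1/68201) = (1/52)*(-1/68201) = -1/3546452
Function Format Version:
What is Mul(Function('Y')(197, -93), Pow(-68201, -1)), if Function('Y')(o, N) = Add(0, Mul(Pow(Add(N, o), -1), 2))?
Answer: Rational(-1, 3546452) ≈ -2.8197e-7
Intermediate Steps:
Function('Y')(o, N) = Mul(2, Pow(Add(N, o), -1)) (Function('Y')(o, N) = Add(0, Mul(2, Pow(Add(N, o), -1))) = Mul(2, Pow(Add(N, o), -1)))
Mul(Function('Y')(197, -93), Pow(-68201, -1)) = Mul(Mul(2, Pow(Add(-93, 197), -1)), Pow(-68201, -1)) = Mul(Mul(2, Pow(104, -1)), Rational(-1, 68201)) = Mul(Mul(2, Rational(1, 104)), Rational(-1, 68201)) = Mul(Rational(1, 52), Rational(-1, 68201)) = Rational(-1, 3546452)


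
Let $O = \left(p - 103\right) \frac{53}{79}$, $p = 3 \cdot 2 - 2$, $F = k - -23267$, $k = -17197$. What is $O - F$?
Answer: $- \frac{484777}{79} \approx -6136.4$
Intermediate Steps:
$F = 6070$ ($F = -17197 - -23267 = -17197 + 23267 = 6070$)
$p = 4$ ($p = 6 - 2 = 4$)
$O = - \frac{5247}{79}$ ($O = \left(4 - 103\right) \frac{53}{79} = - 99 \cdot 53 \cdot \frac{1}{79} = \left(-99\right) \frac{53}{79} = - \frac{5247}{79} \approx -66.418$)
$O - F = - \frac{5247}{79} - 6070 = - \frac{484777}{79}$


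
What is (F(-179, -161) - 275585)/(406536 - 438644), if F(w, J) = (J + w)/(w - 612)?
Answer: 217987395/25397428 ≈ 8.5831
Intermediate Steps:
F(w, J) = (J + w)/(-612 + w)
(F(-179, -161) - 275585)/(406536 - 438644) = ((-161 - 179)/(-612 - 179) - 275585)/(406536 - 438644) = (-340/(-791) - 275585)/(-32108) = (-1/791*(-340) - 275585)*(-1/32108) = (340/791 - 275585)*(-1/32108) = -217987395/791*(-1/32108) = 217987395/25397428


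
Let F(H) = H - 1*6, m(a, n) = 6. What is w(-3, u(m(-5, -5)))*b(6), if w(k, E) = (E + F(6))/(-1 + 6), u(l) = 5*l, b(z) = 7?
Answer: 42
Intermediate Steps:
F(H) = -6 + H (F(H) = H - 6 = -6 + H)
w(k, E) = E/5 (w(k, E) = (E + (-6 + 6))/(-1 + 6) = (E + 0)/5 = E*(⅕) = E/5)
w(-3, u(m(-5, -5)))*b(6) = ((5*6)/5)*7 = ((⅕)*30)*7 = 6*7 = 42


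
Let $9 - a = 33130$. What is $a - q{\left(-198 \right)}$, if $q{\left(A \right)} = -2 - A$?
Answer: $-33317$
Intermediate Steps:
$a = -33121$ ($a = 9 - 33130 = -33121$)
$a - q{\left(-198 \right)} = -33121 - \left(-2 - -198\right) = -33121 - \left(-2 + 198\right) = -33121 - 196 = -33317$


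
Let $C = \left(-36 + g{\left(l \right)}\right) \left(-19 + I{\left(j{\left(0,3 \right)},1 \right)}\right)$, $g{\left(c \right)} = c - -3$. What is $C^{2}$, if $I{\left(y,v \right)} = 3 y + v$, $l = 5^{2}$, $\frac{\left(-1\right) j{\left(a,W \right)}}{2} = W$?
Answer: $82944$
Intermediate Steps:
$j{\left(a,W \right)} = - 2 W$
$l = 25$
$I{\left(y,v \right)} = v + 3 y$
$g{\left(c \right)} = 3 + c$ ($g{\left(c \right)} = c + 3 = 3 + c$)
$C = 288$ ($C = \left(-36 + \left(3 + 25\right)\right) \left(-19 + \left(1 + 3 \left(\left(-2\right) 3\right)\right)\right) = \left(-36 + 28\right) \left(-19 + \left(1 + 3 \left(-6\right)\right)\right) = - 8 \left(-19 + \left(1 - 18\right)\right) = - 8 \left(-19 - 17\right) = \left(-8\right) \left(-36\right) = 288$)
$C^{2} = 288^{2} = 82944$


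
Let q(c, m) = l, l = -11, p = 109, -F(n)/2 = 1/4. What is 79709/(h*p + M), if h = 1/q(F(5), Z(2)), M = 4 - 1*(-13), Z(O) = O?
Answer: 876799/78 ≈ 11241.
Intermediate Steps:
F(n) = -½ (F(n) = -2/4 = -2*¼ = -½)
q(c, m) = -11
M = 17 (M = 4 + 13 = 17)
h = -1/11 (h = 1/(-11) = -1/11 ≈ -0.090909)
79709/(h*p + M) = 79709/(-1/11*109 + 17) = 79709/(-109/11 + 17) = 79709/(78/11) = 79709*(11/78) = 876799/78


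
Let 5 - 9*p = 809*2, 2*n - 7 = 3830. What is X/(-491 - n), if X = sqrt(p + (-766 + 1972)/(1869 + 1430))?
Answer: -2*I*sqrt(17519118467)/47693643 ≈ -0.0055504*I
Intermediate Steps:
n = 3837/2 (n = 7/2 + (1/2)*3830 = 7/2 + 1915 = 3837/2 ≈ 1918.5)
p = -1613/9 (p = 5/9 - 809*2/9 = 5/9 - 1/9*1618 = 5/9 - 1618/9 = -1613/9 ≈ -179.22)
X = I*sqrt(17519118467)/9897 (X = sqrt(-1613/9 + (-766 + 1972)/(1869 + 1430)) = sqrt(-1613/9 + 1206/3299) = sqrt(-5310433/29691) = I*sqrt(17519118467)/9897 ≈ 13.374*I)
X/(-491 - n) = (I*sqrt(17519118467)/9897)/(-491 - 1*3837/2) = (I*sqrt(17519118467)/9897)/(-491 - 3837/2) = (I*sqrt(17519118467)/9897)/(-4819/2) = (I*sqrt(17519118467)/9897)*(-2/4819) = -2*I*sqrt(17519118467)/47693643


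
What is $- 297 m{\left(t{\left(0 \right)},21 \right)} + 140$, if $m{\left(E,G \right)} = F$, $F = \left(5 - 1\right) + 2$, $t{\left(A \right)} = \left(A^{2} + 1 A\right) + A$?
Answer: $-1642$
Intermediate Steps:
$t{\left(A \right)} = A^{2} + 2 A$ ($t{\left(A \right)} = \left(A^{2} + A\right) + A = \left(A + A^{2}\right) + A = A^{2} + 2 A$)
$F = 6$ ($F = 4 + 2 = 6$)
$m{\left(E,G \right)} = 6$
$- 297 m{\left(t{\left(0 \right)},21 \right)} + 140 = \left(-297\right) 6 + 140 = -1782 + 140 = -1642$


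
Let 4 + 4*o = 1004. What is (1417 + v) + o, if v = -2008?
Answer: -341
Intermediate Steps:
o = 250 (o = -1 + (¼)*1004 = -1 + 251 = 250)
(1417 + v) + o = (1417 - 2008) + 250 = -591 + 250 = -341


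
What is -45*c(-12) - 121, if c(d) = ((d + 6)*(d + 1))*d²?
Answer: -427801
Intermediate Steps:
c(d) = d²*(1 + d)*(6 + d) (c(d) = ((6 + d)*(1 + d))*d² = ((1 + d)*(6 + d))*d² = d²*(1 + d)*(6 + d))
-45*c(-12) - 121 = -45*(-12)²*(6 + (-12)² + 7*(-12)) - 121 = -6480*(6 + 144 - 84) - 121 = -6480*66 - 121 = -45*9504 - 121 = -427680 - 121 = -427801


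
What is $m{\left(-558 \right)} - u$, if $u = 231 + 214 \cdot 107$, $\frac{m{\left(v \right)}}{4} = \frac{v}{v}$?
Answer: $-23125$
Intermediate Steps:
$m{\left(v \right)} = 4$ ($m{\left(v \right)} = 4 \frac{v}{v} = 4 \cdot 1 = 4$)
$u = 23129$ ($u = 231 + 22898 = 23129$)
$m{\left(-558 \right)} - u = 4 - 23129 = -23125$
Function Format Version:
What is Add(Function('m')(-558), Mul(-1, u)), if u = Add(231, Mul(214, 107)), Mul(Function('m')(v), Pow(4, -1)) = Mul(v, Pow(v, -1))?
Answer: -23125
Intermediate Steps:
Function('m')(v) = 4 (Function('m')(v) = Mul(4, Mul(v, Pow(v, -1))) = Mul(4, 1) = 4)
u = 23129 (u = Add(231, 22898) = 23129)
Add(Function('m')(-558), Mul(-1, u)) = Add(4, Mul(-1, 23129)) = Add(4, -23129) = -23125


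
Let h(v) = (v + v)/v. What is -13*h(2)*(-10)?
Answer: 260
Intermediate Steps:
h(v) = 2 (h(v) = (2*v)/v = 2)
-13*h(2)*(-10) = -13*2*(-10) = -26*(-10) = 260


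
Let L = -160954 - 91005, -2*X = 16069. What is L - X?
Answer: -487849/2 ≈ -2.4392e+5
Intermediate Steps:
X = -16069/2 (X = -1/2*16069 = -16069/2 ≈ -8034.5)
L = -251959
L - X = -251959 - 1*(-16069/2) = -251959 + 16069/2 = -487849/2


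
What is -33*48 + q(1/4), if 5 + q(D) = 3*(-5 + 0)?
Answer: -1604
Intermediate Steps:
q(D) = -20 (q(D) = -5 + 3*(-5 + 0) = -5 + 3*(-5) = -5 - 15 = -20)
-33*48 + q(1/4) = -33*48 - 20 = -1584 - 20 = -1604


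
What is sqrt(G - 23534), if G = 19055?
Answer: I*sqrt(4479) ≈ 66.925*I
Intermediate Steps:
sqrt(G - 23534) = sqrt(19055 - 23534) = sqrt(-4479) = I*sqrt(4479)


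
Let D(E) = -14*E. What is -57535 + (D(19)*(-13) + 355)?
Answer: -53722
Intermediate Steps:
-57535 + (D(19)*(-13) + 355) = -57535 + (-14*19*(-13) + 355) = -57535 + (-266*(-13) + 355) = -57535 + (3458 + 355) = -57535 + 3813 = -53722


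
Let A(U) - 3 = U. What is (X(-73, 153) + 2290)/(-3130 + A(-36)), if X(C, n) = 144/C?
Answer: -167026/230899 ≈ -0.72337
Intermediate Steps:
A(U) = 3 + U
(X(-73, 153) + 2290)/(-3130 + A(-36)) = (144/(-73) + 2290)/(-3130 + (3 - 36)) = (144*(-1/73) + 2290)/(-3130 - 33) = (-144/73 + 2290)/(-3163) = (167026/73)*(-1/3163) = -167026/230899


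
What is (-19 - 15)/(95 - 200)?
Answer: 34/105 ≈ 0.32381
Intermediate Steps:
(-19 - 15)/(95 - 200) = -34/(-105) = -1/105*(-34) = 34/105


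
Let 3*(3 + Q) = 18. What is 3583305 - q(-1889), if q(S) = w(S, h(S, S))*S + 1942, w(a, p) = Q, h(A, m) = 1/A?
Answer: 3587030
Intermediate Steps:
Q = 3 (Q = -3 + (1/3)*18 = -3 + 6 = 3)
w(a, p) = 3
q(S) = 1942 + 3*S (q(S) = 3*S + 1942 = 1942 + 3*S)
3583305 - q(-1889) = 3583305 - (1942 + 3*(-1889)) = 3583305 - (1942 - 5667) = 3583305 - 1*(-3725) = 3583305 + 3725 = 3587030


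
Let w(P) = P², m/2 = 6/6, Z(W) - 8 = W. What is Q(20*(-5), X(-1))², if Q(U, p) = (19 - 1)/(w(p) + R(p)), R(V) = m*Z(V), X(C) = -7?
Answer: 36/289 ≈ 0.12457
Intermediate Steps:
Z(W) = 8 + W
m = 2 (m = 2*(6/6) = 2*(6*(⅙)) = 2*1 = 2)
R(V) = 16 + 2*V (R(V) = 2*(8 + V) = 16 + 2*V)
Q(U, p) = 18/(16 + p² + 2*p) (Q(U, p) = (19 - 1)/(p² + (16 + 2*p)) = 18/(16 + p² + 2*p))
Q(20*(-5), X(-1))² = (18/(16 + (-7)² + 2*(-7)))² = (18/(16 + 49 - 14))² = (18/51)² = (18*(1/51))² = (6/17)² = 36/289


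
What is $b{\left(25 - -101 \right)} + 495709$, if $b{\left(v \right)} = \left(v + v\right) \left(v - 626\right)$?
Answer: $369709$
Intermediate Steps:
$b{\left(v \right)} = 2 v \left(-626 + v\right)$
$b{\left(25 - -101 \right)} + 495709 = 2 \left(25 - -101\right) \left(-626 + \left(25 - -101\right)\right) + 495709 = 2 \left(25 + 101\right) \left(-626 + \left(25 + 101\right)\right) + 495709 = 2 \cdot 126 \left(-626 + 126\right) + 495709 = 2 \cdot 126 \left(-500\right) + 495709 = -126000 + 495709 = 369709$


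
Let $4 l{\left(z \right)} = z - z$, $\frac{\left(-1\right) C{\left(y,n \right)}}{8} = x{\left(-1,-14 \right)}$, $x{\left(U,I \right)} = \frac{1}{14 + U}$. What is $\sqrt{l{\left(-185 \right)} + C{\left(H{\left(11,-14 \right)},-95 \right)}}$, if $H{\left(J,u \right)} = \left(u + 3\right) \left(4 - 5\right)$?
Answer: $\frac{2 i \sqrt{26}}{13} \approx 0.78446 i$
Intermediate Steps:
$H{\left(J,u \right)} = -3 - u$ ($H{\left(J,u \right)} = \left(3 + u\right) \left(-1\right) = -3 - u$)
$C{\left(y,n \right)} = - \frac{8}{13}$ ($C{\left(y,n \right)} = - \frac{8}{14 - 1} = - \frac{8}{13}$)
$l{\left(z \right)} = 0$ ($l{\left(z \right)} = \frac{z - z}{4} = \frac{1}{4} \cdot 0 = 0$)
$\sqrt{l{\left(-185 \right)} + C{\left(H{\left(11,-14 \right)},-95 \right)}} = \sqrt{0 - \frac{8}{13}} = \sqrt{- \frac{8}{13}} = \frac{2 i \sqrt{26}}{13}$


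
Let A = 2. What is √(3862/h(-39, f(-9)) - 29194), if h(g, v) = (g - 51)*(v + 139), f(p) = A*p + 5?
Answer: I*√11587233770/630 ≈ 170.86*I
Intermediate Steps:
f(p) = 5 + 2*p (f(p) = 2*p + 5 = 5 + 2*p)
h(g, v) = (-51 + g)*(139 + v)
√(3862/h(-39, f(-9)) - 29194) = √(3862/(-7089 - 51*(5 + 2*(-9)) + 139*(-39) - 39*(5 + 2*(-9))) - 29194) = √(3862/(-7089 - 51*(5 - 18) - 5421 - 39*(5 - 18)) - 29194) = √(3862/(-7089 - 51*(-13) - 5421 - 39*(-13)) - 29194) = √(3862/(-7089 + 663 - 5421 + 507) - 29194) = √(3862/(-11340) - 29194) = √(3862*(-1/11340) - 29194) = √(-1931/5670 - 29194) = √(-165531911/5670) = I*√11587233770/630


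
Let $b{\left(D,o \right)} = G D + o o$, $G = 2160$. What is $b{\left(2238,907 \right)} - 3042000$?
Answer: $2614729$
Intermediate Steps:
$b{\left(D,o \right)} = o^{2} + 2160 D$ ($b{\left(D,o \right)} = 2160 D + o o = 2160 D + o^{2} = o^{2} + 2160 D$)
$b{\left(2238,907 \right)} - 3042000 = \left(907^{2} + 2160 \cdot 2238\right) - 3042000 = \left(822649 + 4834080\right) - 3042000 = 5656729 - 3042000 = 2614729$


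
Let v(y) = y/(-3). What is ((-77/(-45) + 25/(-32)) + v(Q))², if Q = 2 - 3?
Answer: 3308761/2073600 ≈ 1.5957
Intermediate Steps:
Q = -1
v(y) = -y/3 (v(y) = y*(-⅓) = -y/3)
((-77/(-45) + 25/(-32)) + v(Q))² = ((-77/(-45) + 25/(-32)) - ⅓*(-1))² = ((-77*(-1/45) + 25*(-1/32)) + ⅓)² = ((77/45 - 25/32) + ⅓)² = (1339/1440 + ⅓)² = (1819/1440)² = 3308761/2073600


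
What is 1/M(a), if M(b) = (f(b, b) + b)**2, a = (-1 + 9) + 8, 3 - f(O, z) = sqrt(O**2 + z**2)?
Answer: (19 - 16*sqrt(2))**(-2) ≈ 0.075999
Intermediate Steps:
f(O, z) = 3 - sqrt(O**2 + z**2)
a = 16 (a = 8 + 8 = 16)
M(b) = (3 + b - sqrt(2)*sqrt(b**2))**2 (M(b) = ((3 - sqrt(b**2 + b**2)) + b)**2 = ((3 - sqrt(2*b**2)) + b)**2 = ((3 - sqrt(2)*sqrt(b**2)) + b)**2 = (3 + b - sqrt(2)*sqrt(b**2))**2)
1/M(a) = 1/((3 + 16 - sqrt(2)*sqrt(16**2))**2) = 1/((3 + 16 - sqrt(2)*sqrt(256))**2) = 1/((3 + 16 - 1*sqrt(2)*16)**2) = 1/((3 + 16 - 16*sqrt(2))**2) = 1/((19 - 16*sqrt(2))**2) = (19 - 16*sqrt(2))**(-2)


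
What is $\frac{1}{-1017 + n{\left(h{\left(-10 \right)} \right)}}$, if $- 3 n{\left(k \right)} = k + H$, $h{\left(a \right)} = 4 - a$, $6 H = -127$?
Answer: $- \frac{18}{18263} \approx -0.0009856$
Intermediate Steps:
$H = - \frac{127}{6}$ ($H = \frac{1}{6} \left(-127\right) = - \frac{127}{6} \approx -21.167$)
$n{\left(k \right)} = \frac{127}{18} - \frac{k}{3}$ ($n{\left(k \right)} = - \frac{k - \frac{127}{6}}{3} = - \frac{- \frac{127}{6} + k}{3} = \frac{127}{18} - \frac{k}{3}$)
$\frac{1}{-1017 + n{\left(h{\left(-10 \right)} \right)}} = \frac{1}{-1017 + \left(\frac{127}{18} - \frac{4 - -10}{3}\right)} = \frac{1}{-1017 + \left(\frac{127}{18} - \frac{4 + 10}{3}\right)} = \frac{1}{-1017 + \left(\frac{127}{18} - \frac{14}{3}\right)} = \frac{1}{-1017 + \frac{43}{18}} = \frac{1}{- \frac{18263}{18}} = - \frac{18}{18263}$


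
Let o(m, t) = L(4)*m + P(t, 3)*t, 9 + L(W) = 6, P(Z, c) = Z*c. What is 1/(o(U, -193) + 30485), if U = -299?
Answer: 1/143129 ≈ 6.9867e-6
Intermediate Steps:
L(W) = -3 (L(W) = -9 + 6 = -3)
o(m, t) = -3*m + 3*t**2 (o(m, t) = -3*m + (t*3)*t = -3*m + (3*t)*t = -3*m + 3*t**2)
1/(o(U, -193) + 30485) = 1/((-3*(-299) + 3*(-193)**2) + 30485) = 1/((897 + 3*37249) + 30485) = 1/((897 + 111747) + 30485) = 1/(112644 + 30485) = 1/143129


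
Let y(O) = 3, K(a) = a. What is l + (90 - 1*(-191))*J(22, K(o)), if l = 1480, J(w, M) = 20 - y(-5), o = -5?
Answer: 6257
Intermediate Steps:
J(w, M) = 17 (J(w, M) = 20 - 1*3 = 20 - 3 = 17)
l + (90 - 1*(-191))*J(22, K(o)) = 1480 + (90 - 1*(-191))*17 = 1480 + (90 + 191)*17 = 1480 + 281*17 = 1480 + 4777 = 6257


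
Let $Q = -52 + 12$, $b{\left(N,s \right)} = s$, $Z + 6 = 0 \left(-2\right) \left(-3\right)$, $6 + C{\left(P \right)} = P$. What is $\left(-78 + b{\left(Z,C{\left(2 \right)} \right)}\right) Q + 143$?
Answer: $3423$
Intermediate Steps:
$C{\left(P \right)} = -6 + P$
$Z = -6$ ($Z = -6 + 0 \left(-2\right) \left(-3\right) = -6 + 0 \left(-3\right) = -6 + 0 = -6$)
$Q = -40$
$\left(-78 + b{\left(Z,C{\left(2 \right)} \right)}\right) Q + 143 = \left(-78 + \left(-6 + 2\right)\right) \left(-40\right) + 143 = \left(-78 - 4\right) \left(-40\right) + 143 = \left(-82\right) \left(-40\right) + 143 = 3280 + 143 = 3423$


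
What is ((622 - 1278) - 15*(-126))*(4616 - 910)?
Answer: 4573204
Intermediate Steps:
((622 - 1278) - 15*(-126))*(4616 - 910) = (-656 + 1890)*3706 = 1234*3706 = 4573204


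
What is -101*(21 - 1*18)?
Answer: -303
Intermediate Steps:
-101*(21 - 1*18) = -101*(21 - 18) = -101*3 = -303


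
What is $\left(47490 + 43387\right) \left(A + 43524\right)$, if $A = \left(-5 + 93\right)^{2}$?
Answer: $4659082036$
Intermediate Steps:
$A = 7744$ ($A = 88^{2} = 7744$)
$\left(47490 + 43387\right) \left(A + 43524\right) = \left(47490 + 43387\right) \left(7744 + 43524\right) = 90877 \cdot 51268 = 4659082036$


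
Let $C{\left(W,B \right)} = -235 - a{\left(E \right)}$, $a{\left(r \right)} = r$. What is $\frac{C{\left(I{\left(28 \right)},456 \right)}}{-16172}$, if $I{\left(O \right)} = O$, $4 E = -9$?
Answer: $\frac{931}{64688} \approx 0.014392$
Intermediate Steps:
$E = - \frac{9}{4}$ ($E = \frac{1}{4} \left(-9\right) = - \frac{9}{4} \approx -2.25$)
$C{\left(W,B \right)} = - \frac{931}{4}$ ($C{\left(W,B \right)} = -235 - - \frac{9}{4} = -235 + \frac{9}{4} = - \frac{931}{4}$)
$\frac{C{\left(I{\left(28 \right)},456 \right)}}{-16172} = - \frac{931}{4 \left(-16172\right)} = \left(- \frac{931}{4}\right) \left(- \frac{1}{16172}\right) = \frac{931}{64688}$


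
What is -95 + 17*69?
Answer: 1078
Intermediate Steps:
-95 + 17*69 = -95 + 1173 = 1078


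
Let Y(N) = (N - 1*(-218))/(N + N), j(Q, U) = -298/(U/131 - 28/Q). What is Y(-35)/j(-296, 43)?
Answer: 750117/202216840 ≈ 0.0037095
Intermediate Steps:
j(Q, U) = -298/(-28/Q + U/131) (j(Q, U) = -298/(U*(1/131) - 28/Q) = -298/(U/131 - 28/Q) = -298/(-28/Q + U/131))
Y(N) = (218 + N)/(2*N) (Y(N) = (N + 218)/((2*N)) = (218 + N)*(1/(2*N)) = (218 + N)/(2*N))
Y(-35)/j(-296, 43) = ((½)*(218 - 35)/(-35))/((-39038*(-296)/(-3668 - 296*43))) = ((½)*(-1/35)*183)/((-39038*(-296)/(-3668 - 12728))) = -183/(70*((-39038*(-296)/(-16396)))) = -183/(70*((-39038*(-296)*(-1/16396)))) = -183/(70*(-2888812/4099)) = -183/70*(-4099/2888812) = 750117/202216840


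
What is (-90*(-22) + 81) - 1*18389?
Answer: -16328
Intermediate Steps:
(-90*(-22) + 81) - 1*18389 = (1980 + 81) - 18389 = 2061 - 18389 = -16328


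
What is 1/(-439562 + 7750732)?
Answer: 1/7311170 ≈ 1.3678e-7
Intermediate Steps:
1/(-439562 + 7750732) = 1/7311170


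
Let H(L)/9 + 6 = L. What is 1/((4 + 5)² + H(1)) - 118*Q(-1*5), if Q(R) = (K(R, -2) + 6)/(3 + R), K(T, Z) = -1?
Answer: 10621/36 ≈ 295.03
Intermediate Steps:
H(L) = -54 + 9*L
Q(R) = 5/(3 + R) (Q(R) = (-1 + 6)/(3 + R) = 5/(3 + R))
1/((4 + 5)² + H(1)) - 118*Q(-1*5) = 1/((4 + 5)² + (-54 + 9*1)) - 590/(3 - 1*5) = 1/(9² + (-54 + 9)) - 590/(3 - 5) = 1/(81 - 45) - 590/(-2) = 1/36 - 590*(-1)/2 = 1/36 - 118*(-5/2) = 1/36 + 295 = 10621/36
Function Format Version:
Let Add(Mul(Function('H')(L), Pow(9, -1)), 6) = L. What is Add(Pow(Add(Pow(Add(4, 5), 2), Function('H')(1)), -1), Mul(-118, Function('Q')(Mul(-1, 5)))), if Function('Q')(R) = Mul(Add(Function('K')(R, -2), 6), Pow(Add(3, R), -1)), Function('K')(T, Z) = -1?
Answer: Rational(10621, 36) ≈ 295.03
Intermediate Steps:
Function('H')(L) = Add(-54, Mul(9, L))
Function('Q')(R) = Mul(5, Pow(Add(3, R), -1)) (Function('Q')(R) = Mul(Add(-1, 6), Pow(Add(3, R), -1)) = Mul(5, Pow(Add(3, R), -1)))
Add(Pow(Add(Pow(Add(4, 5), 2), Function('H')(1)), -1), Mul(-118, Function('Q')(Mul(-1, 5)))) = Add(Pow(Add(Pow(Add(4, 5), 2), Add(-54, Mul(9, 1))), -1), Mul(-118, Mul(5, Pow(Add(3, Mul(-1, 5)), -1)))) = Add(Pow(Add(Pow(9, 2), Add(-54, 9)), -1), Mul(-118, Mul(5, Pow(Add(3, -5), -1)))) = Add(Pow(Add(81, -45), -1), Mul(-118, Mul(5, Pow(-2, -1)))) = Add(Pow(36, -1), Mul(-118, Mul(5, Rational(-1, 2)))) = Add(Rational(1, 36), Mul(-118, Rational(-5, 2))) = Add(Rational(1, 36), 295) = Rational(10621, 36)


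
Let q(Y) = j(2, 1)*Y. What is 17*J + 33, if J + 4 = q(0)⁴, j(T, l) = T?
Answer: -35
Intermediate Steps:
q(Y) = 2*Y
J = -4 (J = -4 + (2*0)⁴ = -4 + 0⁴ = -4 + 0 = -4)
17*J + 33 = 17*(-4) + 33 = -68 + 33 = -35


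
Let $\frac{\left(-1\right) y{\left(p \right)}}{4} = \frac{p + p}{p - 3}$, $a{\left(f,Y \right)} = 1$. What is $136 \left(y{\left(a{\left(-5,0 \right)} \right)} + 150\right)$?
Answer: $20944$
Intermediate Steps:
$y{\left(p \right)} = - \frac{8 p}{-3 + p}$ ($y{\left(p \right)} = - 4 \frac{p + p}{p - 3} = - 4 \frac{2 p}{-3 + p} = - \frac{8 p}{-3 + p}$)
$136 \left(y{\left(a{\left(-5,0 \right)} \right)} + 150\right) = 136 \left(\left(-8\right) 1 \frac{1}{-3 + 1} + 150\right) = 136 \left(\left(-8\right) 1 \frac{1}{-2} + 150\right) = 136 \left(\left(-8\right) 1 \left(- \frac{1}{2}\right) + 150\right) = 136 \left(4 + 150\right) = 136 \cdot 154 = 20944$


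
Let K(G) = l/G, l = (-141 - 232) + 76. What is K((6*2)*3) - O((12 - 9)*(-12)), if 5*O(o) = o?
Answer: -21/20 ≈ -1.0500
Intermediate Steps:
l = -297 (l = -373 + 76 = -297)
O(o) = o/5
K(G) = -297/G
K((6*2)*3) - O((12 - 9)*(-12)) = -297/((6*2)*3) - (12 - 9)*(-12)/5 = -297/(12*3) - 3*(-12)/5 = -297/36 - (-36)/5 = -297*1/36 - 1*(-36/5) = -33/4 + 36/5 = -21/20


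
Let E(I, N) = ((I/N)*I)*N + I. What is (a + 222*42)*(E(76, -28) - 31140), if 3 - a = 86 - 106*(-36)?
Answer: -137187400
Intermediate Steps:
E(I, N) = I + I² (E(I, N) = (I²/N)*N + I = I² + I = I + I²)
a = -3899 (a = 3 - (86 - 106*(-36)) = 3 - (86 + 3816) = 3 - 1*3902 = 3 - 3902 = -3899)
(a + 222*42)*(E(76, -28) - 31140) = (-3899 + 222*42)*(76*(1 + 76) - 31140) = (-3899 + 9324)*(76*77 - 31140) = 5425*(5852 - 31140) = 5425*(-25288) = -137187400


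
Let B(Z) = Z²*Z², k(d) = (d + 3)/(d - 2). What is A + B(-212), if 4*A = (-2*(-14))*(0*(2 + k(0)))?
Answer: 2019963136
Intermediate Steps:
k(d) = (3 + d)/(-2 + d)
B(Z) = Z⁴
A = 0 (A = ((-2*(-14))*(0*(2 + (3 + 0)/(-2 + 0))))/4 = (28*(0*(2 + 3/(-2))))/4 = (28*(0*(2 - ½*3)))/4 = (28*(0*(2 - 3/2)))/4 = (28*(0*(½)))/4 = (28*0)/4 = (¼)*0 = 0)
A + B(-212) = 0 + (-212)⁴ = 0 + 2019963136 = 2019963136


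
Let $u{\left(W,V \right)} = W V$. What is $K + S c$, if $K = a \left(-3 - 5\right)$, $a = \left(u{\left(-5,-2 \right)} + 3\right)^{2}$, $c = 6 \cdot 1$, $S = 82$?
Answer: $-860$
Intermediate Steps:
$u{\left(W,V \right)} = V W$
$c = 6$
$a = 169$ ($a = \left(\left(-2\right) \left(-5\right) + 3\right)^{2} = \left(10 + 3\right)^{2} = 13^{2} = 169$)
$K = -1352$ ($K = 169 \left(-3 - 5\right) = 169 \left(-8\right) = -1352$)
$K + S c = -1352 + 82 \cdot 6 = -1352 + 492 = -860$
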